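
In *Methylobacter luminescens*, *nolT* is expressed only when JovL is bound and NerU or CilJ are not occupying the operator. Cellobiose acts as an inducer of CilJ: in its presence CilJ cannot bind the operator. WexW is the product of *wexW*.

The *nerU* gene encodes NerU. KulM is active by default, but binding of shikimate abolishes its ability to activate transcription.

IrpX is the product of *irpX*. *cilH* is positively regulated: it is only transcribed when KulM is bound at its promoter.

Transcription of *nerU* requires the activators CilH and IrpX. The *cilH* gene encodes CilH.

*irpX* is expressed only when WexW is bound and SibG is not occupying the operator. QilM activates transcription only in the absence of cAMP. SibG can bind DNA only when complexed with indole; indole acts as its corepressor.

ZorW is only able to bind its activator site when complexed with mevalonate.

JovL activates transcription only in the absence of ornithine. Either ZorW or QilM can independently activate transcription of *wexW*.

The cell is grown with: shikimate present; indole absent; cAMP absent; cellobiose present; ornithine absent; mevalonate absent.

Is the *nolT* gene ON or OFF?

Shikimate is present, so KulM is inactive.
Required activator KulM is absent, so *cilH* is not transcribed.
So CilH is not produced.
Indole is absent, so SibG is inactive.
Mevalonate is absent, so ZorW is inactive.
cAMP is absent, so QilM is active.
Activator QilM is present, so *wexW* is transcribed.
So WexW is produced and active.
No repressor is bound and WexW is active, so *irpX* is transcribed.
So IrpX is produced and active.
Required activator CilH is absent, so *nerU* is not transcribed.
So NerU is not produced.
Cellobiose is present, so CilJ is inactive.
Ornithine is absent, so JovL is active.
No repressor is bound and JovL is active, so *nolT* is transcribed.

ON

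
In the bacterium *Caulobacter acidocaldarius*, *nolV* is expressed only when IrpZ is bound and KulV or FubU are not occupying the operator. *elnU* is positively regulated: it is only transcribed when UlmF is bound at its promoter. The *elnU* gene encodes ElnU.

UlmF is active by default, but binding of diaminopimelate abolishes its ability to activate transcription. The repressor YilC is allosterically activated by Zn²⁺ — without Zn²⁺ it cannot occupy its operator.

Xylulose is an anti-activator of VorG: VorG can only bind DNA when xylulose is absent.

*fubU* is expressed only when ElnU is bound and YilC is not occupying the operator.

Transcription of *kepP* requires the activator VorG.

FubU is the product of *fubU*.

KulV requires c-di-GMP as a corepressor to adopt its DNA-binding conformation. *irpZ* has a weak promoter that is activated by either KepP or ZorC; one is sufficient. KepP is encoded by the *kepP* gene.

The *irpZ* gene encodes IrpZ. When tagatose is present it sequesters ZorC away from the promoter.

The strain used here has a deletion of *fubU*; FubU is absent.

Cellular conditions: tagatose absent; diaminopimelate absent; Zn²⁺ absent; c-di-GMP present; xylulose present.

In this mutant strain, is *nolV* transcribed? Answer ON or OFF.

c-di-GMP is present, so KulV is active.
FubU is non-functional in this strain, so it has no effect.
Xylulose is present, so VorG is inactive.
Required activator VorG is absent, so *kepP* is not transcribed.
So KepP is not produced.
Tagatose is absent, so ZorC is active.
Activator ZorC is present, so *irpZ* is transcribed.
So IrpZ is produced and active.
With repressor KulV bound, *nolV* is not transcribed.

OFF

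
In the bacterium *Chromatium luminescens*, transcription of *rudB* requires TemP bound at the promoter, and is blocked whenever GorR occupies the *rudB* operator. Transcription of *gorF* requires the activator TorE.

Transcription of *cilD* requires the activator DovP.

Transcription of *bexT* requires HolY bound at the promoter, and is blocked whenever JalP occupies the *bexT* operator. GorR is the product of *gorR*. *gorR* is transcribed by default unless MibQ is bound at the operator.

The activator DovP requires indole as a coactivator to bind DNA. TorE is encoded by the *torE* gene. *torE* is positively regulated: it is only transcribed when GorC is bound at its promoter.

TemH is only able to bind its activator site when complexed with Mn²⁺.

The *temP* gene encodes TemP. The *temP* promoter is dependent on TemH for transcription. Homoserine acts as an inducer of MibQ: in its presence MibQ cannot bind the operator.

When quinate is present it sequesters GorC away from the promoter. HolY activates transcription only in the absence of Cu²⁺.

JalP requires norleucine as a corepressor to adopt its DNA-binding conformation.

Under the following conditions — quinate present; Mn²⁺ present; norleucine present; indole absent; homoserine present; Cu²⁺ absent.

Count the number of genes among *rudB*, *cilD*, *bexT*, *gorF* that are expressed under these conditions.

Mn²⁺ is present, so TemH is active.
No repressor is bound and TemH is active, so *temP* is transcribed.
So TemP is produced and active.
Homoserine is present, so MibQ is inactive.
With no repressor bound, *gorR* is transcribed.
So GorR is produced and active.
With repressor GorR bound, *rudB* is not transcribed.
→ *rudB* is OFF.
Indole is absent, so DovP is inactive.
Required activator DovP is absent, so *cilD* is not transcribed.
→ *cilD* is OFF.
Cu²⁺ is absent, so HolY is active.
Norleucine is present, so JalP is active.
With repressor JalP bound, *bexT* is not transcribed.
→ *bexT* is OFF.
Quinate is present, so GorC is inactive.
Required activator GorC is absent, so *torE* is not transcribed.
So TorE is not produced.
Required activator TorE is absent, so *gorF* is not transcribed.
→ *gorF* is OFF.
0 of the 4 genes are transcribed.

0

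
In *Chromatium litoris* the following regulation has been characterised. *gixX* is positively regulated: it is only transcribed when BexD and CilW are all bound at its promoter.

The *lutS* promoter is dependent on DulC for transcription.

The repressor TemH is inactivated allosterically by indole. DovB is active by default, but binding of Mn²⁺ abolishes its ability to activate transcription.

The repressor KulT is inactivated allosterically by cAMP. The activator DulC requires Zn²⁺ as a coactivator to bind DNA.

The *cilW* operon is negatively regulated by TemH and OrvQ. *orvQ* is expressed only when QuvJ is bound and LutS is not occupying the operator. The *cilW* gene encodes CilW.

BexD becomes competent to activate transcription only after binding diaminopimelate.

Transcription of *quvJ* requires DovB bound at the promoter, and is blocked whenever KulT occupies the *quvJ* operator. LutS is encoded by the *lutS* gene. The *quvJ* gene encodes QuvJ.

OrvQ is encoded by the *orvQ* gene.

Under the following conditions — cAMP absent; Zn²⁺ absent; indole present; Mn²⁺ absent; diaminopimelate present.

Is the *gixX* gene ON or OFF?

Diaminopimelate is present, so BexD is active.
Indole is present, so TemH is inactive.
Zn²⁺ is absent, so DulC is inactive.
Required activator DulC is absent, so *lutS* is not transcribed.
So LutS is not produced.
cAMP is absent, so KulT is active.
Mn²⁺ is absent, so DovB is active.
With repressor KulT bound, *quvJ* is not transcribed.
So QuvJ is not produced.
Required activator QuvJ is absent, so *orvQ* is not transcribed.
So OrvQ is not produced.
With no repressor bound, *cilW* is transcribed.
So CilW is produced and active.
No repressor is bound and BexD and CilW are active, so *gixX* is transcribed.

ON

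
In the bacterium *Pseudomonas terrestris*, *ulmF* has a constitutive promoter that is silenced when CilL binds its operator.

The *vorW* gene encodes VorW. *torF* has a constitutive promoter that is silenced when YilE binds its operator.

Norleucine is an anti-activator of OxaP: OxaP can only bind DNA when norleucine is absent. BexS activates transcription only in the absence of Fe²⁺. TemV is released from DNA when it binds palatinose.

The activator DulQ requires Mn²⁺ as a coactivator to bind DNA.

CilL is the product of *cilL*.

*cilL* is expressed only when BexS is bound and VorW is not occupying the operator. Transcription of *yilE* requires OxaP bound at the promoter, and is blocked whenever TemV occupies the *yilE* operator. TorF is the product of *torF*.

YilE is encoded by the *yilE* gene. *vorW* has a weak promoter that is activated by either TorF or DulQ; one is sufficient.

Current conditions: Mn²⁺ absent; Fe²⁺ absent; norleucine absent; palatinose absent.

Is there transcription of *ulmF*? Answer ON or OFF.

Norleucine is absent, so OxaP is active.
Palatinose is absent, so TemV is active.
With repressor TemV bound, *yilE* is not transcribed.
So YilE is not produced.
With no repressor bound, *torF* is transcribed.
So TorF is produced and active.
Mn²⁺ is absent, so DulQ is inactive.
Activator TorF is present, so *vorW* is transcribed.
So VorW is produced and active.
Fe²⁺ is absent, so BexS is active.
With repressor VorW bound, *cilL* is not transcribed.
So CilL is not produced.
With no repressor bound, *ulmF* is transcribed.

ON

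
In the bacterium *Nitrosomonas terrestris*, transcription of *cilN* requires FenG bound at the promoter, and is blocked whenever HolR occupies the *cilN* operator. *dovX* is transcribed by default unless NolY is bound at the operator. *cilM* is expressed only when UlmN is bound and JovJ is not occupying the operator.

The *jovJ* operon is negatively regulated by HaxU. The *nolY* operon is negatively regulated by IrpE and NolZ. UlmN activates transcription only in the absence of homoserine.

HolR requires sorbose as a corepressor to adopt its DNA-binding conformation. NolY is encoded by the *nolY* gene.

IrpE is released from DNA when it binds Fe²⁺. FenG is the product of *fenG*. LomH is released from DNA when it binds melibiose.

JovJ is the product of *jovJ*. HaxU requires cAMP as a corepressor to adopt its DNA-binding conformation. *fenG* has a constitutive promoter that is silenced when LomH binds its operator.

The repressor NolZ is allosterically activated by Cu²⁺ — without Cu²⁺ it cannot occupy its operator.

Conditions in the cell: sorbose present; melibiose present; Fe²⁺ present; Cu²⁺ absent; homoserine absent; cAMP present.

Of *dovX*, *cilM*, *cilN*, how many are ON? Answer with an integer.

Fe²⁺ is present, so IrpE is inactive.
Cu²⁺ is absent, so NolZ is inactive.
With no repressor bound, *nolY* is transcribed.
So NolY is produced and active.
With repressor NolY bound, *dovX* is not transcribed.
→ *dovX* is OFF.
Homoserine is absent, so UlmN is active.
cAMP is present, so HaxU is active.
With repressor HaxU bound, *jovJ* is not transcribed.
So JovJ is not produced.
No repressor is bound and UlmN is active, so *cilM* is transcribed.
→ *cilM* is ON.
Sorbose is present, so HolR is active.
Melibiose is present, so LomH is inactive.
With no repressor bound, *fenG* is transcribed.
So FenG is produced and active.
With repressor HolR bound, *cilN* is not transcribed.
→ *cilN* is OFF.
1 of the 3 genes is transcribed.

1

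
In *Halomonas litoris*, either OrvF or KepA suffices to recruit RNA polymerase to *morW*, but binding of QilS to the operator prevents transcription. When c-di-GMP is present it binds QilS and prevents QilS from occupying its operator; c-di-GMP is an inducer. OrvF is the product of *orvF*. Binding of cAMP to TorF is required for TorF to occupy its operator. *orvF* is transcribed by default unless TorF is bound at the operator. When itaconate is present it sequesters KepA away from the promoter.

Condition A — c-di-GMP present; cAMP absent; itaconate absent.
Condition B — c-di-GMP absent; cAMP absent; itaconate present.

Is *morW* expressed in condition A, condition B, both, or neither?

Condition A:
c-di-GMP is present, so QilS is inactive.
cAMP is absent, so TorF is inactive.
With no repressor bound, *orvF* is transcribed.
So OrvF is produced and active.
Itaconate is absent, so KepA is active.
Activator OrvF is present, so *morW* is transcribed.
→ *morW* is ON in A.
Condition B:
c-di-GMP is absent, so QilS is active.
cAMP is absent, so TorF is inactive.
With no repressor bound, *orvF* is transcribed.
So OrvF is produced and active.
Itaconate is present, so KepA is inactive.
With repressor QilS bound, *morW* is not transcribed.
→ *morW* is OFF in B.

A only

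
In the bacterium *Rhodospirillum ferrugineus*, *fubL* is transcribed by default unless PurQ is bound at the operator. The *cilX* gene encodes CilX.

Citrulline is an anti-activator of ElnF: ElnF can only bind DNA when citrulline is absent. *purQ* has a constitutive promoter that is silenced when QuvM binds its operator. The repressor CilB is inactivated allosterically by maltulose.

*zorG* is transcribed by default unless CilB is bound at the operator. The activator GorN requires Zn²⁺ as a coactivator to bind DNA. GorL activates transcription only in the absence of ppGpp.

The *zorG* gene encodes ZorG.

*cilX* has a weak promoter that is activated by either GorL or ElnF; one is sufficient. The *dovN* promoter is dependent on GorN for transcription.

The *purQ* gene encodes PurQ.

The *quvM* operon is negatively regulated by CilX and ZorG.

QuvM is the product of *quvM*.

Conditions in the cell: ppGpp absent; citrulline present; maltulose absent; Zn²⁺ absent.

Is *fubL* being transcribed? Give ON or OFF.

ppGpp is absent, so GorL is active.
Citrulline is present, so ElnF is inactive.
Activator GorL is present, so *cilX* is transcribed.
So CilX is produced and active.
Maltulose is absent, so CilB is active.
With repressor CilB bound, *zorG* is not transcribed.
So ZorG is not produced.
With repressor CilX bound, *quvM* is not transcribed.
So QuvM is not produced.
With no repressor bound, *purQ* is transcribed.
So PurQ is produced and active.
With repressor PurQ bound, *fubL* is not transcribed.

OFF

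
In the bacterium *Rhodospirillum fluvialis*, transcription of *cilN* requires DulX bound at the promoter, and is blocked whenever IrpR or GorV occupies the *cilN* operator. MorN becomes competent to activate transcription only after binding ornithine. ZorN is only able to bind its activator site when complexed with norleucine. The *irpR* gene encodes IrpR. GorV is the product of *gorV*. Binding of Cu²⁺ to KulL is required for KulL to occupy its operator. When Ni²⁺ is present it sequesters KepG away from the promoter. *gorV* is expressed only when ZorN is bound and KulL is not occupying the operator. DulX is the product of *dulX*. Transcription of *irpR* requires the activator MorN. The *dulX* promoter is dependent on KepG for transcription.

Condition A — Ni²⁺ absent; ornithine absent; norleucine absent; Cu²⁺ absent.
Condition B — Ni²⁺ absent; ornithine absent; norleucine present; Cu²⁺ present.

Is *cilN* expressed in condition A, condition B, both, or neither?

Condition A:
Ni²⁺ is absent, so KepG is active.
No repressor is bound and KepG is active, so *dulX* is transcribed.
So DulX is produced and active.
Ornithine is absent, so MorN is inactive.
Required activator MorN is absent, so *irpR* is not transcribed.
So IrpR is not produced.
Norleucine is absent, so ZorN is inactive.
Cu²⁺ is absent, so KulL is inactive.
Required activator ZorN is absent, so *gorV* is not transcribed.
So GorV is not produced.
No repressor is bound and DulX is active, so *cilN* is transcribed.
→ *cilN* is ON in A.
Condition B:
Ni²⁺ is absent, so KepG is active.
No repressor is bound and KepG is active, so *dulX* is transcribed.
So DulX is produced and active.
Ornithine is absent, so MorN is inactive.
Required activator MorN is absent, so *irpR* is not transcribed.
So IrpR is not produced.
Norleucine is present, so ZorN is active.
Cu²⁺ is present, so KulL is active.
With repressor KulL bound, *gorV* is not transcribed.
So GorV is not produced.
No repressor is bound and DulX is active, so *cilN* is transcribed.
→ *cilN* is ON in B.

both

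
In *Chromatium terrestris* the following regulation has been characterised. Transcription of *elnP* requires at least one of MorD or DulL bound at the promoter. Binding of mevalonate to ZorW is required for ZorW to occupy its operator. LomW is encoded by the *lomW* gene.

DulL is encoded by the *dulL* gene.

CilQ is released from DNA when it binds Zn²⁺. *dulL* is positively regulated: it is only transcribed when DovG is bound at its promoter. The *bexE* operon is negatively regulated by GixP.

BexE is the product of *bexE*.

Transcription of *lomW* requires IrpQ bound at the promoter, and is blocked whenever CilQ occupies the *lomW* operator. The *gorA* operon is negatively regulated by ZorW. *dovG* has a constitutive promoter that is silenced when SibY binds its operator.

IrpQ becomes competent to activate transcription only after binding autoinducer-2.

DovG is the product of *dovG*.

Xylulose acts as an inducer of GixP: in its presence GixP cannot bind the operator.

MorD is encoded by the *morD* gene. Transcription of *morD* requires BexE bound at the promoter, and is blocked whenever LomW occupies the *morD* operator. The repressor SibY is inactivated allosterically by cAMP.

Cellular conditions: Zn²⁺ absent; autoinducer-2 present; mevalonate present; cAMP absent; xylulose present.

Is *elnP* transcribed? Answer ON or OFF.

ON

Zn²⁺ is absent, so CilQ is active.
Autoinducer-2 is present, so IrpQ is active.
With repressor CilQ bound, *lomW* is not transcribed.
So LomW is not produced.
Xylulose is present, so GixP is inactive.
With no repressor bound, *bexE* is transcribed.
So BexE is produced and active.
No repressor is bound and BexE is active, so *morD* is transcribed.
So MorD is produced and active.
cAMP is absent, so SibY is active.
With repressor SibY bound, *dovG* is not transcribed.
So DovG is not produced.
Required activator DovG is absent, so *dulL* is not transcribed.
So DulL is not produced.
Activator MorD is present, so *elnP* is transcribed.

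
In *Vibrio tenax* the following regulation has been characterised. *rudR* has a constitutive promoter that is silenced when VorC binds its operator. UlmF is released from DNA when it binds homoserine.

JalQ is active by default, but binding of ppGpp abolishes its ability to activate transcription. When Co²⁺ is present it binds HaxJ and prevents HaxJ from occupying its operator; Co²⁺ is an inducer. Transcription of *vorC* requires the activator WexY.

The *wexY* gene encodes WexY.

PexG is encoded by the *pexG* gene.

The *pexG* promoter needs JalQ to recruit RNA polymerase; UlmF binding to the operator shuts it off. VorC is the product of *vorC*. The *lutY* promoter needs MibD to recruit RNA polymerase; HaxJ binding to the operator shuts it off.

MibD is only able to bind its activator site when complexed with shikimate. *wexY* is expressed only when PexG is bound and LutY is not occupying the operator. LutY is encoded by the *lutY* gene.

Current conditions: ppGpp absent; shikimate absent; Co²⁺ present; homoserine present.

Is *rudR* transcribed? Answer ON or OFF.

Co²⁺ is present, so HaxJ is inactive.
Shikimate is absent, so MibD is inactive.
Required activator MibD is absent, so *lutY* is not transcribed.
So LutY is not produced.
ppGpp is absent, so JalQ is active.
Homoserine is present, so UlmF is inactive.
No repressor is bound and JalQ is active, so *pexG* is transcribed.
So PexG is produced and active.
No repressor is bound and PexG is active, so *wexY* is transcribed.
So WexY is produced and active.
No repressor is bound and WexY is active, so *vorC* is transcribed.
So VorC is produced and active.
With repressor VorC bound, *rudR* is not transcribed.

OFF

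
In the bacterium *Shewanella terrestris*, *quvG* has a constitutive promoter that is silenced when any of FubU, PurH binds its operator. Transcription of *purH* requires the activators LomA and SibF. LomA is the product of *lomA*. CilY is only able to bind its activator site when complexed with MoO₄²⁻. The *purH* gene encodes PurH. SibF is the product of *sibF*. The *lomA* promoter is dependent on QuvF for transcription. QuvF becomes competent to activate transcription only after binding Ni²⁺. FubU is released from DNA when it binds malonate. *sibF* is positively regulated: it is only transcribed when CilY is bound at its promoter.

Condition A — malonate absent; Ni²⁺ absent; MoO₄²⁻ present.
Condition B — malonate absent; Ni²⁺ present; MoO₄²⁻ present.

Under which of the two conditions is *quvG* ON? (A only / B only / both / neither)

Condition A:
Malonate is absent, so FubU is active.
Ni²⁺ is absent, so QuvF is inactive.
Required activator QuvF is absent, so *lomA* is not transcribed.
So LomA is not produced.
MoO₄²⁻ is present, so CilY is active.
No repressor is bound and CilY is active, so *sibF* is transcribed.
So SibF is produced and active.
Required activator LomA is absent, so *purH* is not transcribed.
So PurH is not produced.
With repressor FubU bound, *quvG* is not transcribed.
→ *quvG* is OFF in A.
Condition B:
Malonate is absent, so FubU is active.
Ni²⁺ is present, so QuvF is active.
No repressor is bound and QuvF is active, so *lomA* is transcribed.
So LomA is produced and active.
MoO₄²⁻ is present, so CilY is active.
No repressor is bound and CilY is active, so *sibF* is transcribed.
So SibF is produced and active.
No repressor is bound and LomA and SibF are active, so *purH* is transcribed.
So PurH is produced and active.
With repressor FubU bound, *quvG* is not transcribed.
→ *quvG* is OFF in B.

neither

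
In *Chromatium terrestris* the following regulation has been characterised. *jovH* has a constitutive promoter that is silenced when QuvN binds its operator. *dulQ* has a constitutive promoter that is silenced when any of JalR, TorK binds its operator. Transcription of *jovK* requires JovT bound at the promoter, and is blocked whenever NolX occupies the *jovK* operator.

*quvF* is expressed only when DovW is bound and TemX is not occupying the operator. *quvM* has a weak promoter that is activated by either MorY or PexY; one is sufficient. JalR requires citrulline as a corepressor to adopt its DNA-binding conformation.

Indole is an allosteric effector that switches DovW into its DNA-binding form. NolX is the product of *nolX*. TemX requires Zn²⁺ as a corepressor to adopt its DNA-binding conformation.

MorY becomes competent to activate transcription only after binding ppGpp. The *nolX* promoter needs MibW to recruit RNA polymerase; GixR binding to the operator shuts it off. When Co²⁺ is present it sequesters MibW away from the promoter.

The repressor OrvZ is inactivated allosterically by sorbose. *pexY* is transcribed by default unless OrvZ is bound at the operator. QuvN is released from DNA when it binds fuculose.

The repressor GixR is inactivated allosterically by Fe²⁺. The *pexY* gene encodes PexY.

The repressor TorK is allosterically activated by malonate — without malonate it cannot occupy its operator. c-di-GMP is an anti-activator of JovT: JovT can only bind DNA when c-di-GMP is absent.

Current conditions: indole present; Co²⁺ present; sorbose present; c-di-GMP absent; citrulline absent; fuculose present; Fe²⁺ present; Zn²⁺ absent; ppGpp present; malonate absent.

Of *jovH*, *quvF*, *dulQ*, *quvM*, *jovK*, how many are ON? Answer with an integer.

Fuculose is present, so QuvN is inactive.
With no repressor bound, *jovH* is transcribed.
→ *jovH* is ON.
Zn²⁺ is absent, so TemX is inactive.
Indole is present, so DovW is active.
No repressor is bound and DovW is active, so *quvF* is transcribed.
→ *quvF* is ON.
Citrulline is absent, so JalR is inactive.
Malonate is absent, so TorK is inactive.
With no repressor bound, *dulQ* is transcribed.
→ *dulQ* is ON.
ppGpp is present, so MorY is active.
Sorbose is present, so OrvZ is inactive.
With no repressor bound, *pexY* is transcribed.
So PexY is produced and active.
Activator MorY is present, so *quvM* is transcribed.
→ *quvM* is ON.
c-di-GMP is absent, so JovT is active.
Co²⁺ is present, so MibW is inactive.
Fe²⁺ is present, so GixR is inactive.
Required activator MibW is absent, so *nolX* is not transcribed.
So NolX is not produced.
No repressor is bound and JovT is active, so *jovK* is transcribed.
→ *jovK* is ON.
5 of the 5 genes are transcribed.

5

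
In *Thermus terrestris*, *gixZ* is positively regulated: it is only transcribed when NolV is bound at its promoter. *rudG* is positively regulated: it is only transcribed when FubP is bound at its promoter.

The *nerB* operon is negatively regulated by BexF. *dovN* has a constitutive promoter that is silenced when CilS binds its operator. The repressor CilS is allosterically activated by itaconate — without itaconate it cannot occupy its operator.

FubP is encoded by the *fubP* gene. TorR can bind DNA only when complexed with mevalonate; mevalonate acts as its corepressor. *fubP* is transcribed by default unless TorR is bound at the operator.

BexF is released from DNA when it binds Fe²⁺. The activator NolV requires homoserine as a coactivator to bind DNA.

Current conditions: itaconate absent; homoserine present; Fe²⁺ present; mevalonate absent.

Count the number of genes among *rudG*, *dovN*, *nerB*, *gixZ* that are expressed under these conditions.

4

Mevalonate is absent, so TorR is inactive.
With no repressor bound, *fubP* is transcribed.
So FubP is produced and active.
No repressor is bound and FubP is active, so *rudG* is transcribed.
→ *rudG* is ON.
Itaconate is absent, so CilS is inactive.
With no repressor bound, *dovN* is transcribed.
→ *dovN* is ON.
Fe²⁺ is present, so BexF is inactive.
With no repressor bound, *nerB* is transcribed.
→ *nerB* is ON.
Homoserine is present, so NolV is active.
No repressor is bound and NolV is active, so *gixZ* is transcribed.
→ *gixZ* is ON.
4 of the 4 genes are transcribed.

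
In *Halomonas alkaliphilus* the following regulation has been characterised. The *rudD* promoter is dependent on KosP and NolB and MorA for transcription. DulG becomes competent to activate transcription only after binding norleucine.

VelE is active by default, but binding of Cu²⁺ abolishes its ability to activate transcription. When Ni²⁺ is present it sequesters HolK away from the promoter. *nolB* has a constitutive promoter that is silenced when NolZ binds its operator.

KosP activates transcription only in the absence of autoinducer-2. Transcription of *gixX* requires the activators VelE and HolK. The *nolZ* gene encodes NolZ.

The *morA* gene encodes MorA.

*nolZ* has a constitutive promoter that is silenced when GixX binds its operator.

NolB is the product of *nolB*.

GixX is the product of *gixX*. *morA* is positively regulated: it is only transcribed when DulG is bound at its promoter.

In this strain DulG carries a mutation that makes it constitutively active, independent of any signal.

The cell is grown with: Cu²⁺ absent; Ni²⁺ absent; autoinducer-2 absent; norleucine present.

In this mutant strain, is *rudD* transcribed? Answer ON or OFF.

Autoinducer-2 is absent, so KosP is active.
Cu²⁺ is absent, so VelE is active.
Ni²⁺ is absent, so HolK is active.
No repressor is bound and VelE and HolK are active, so *gixX* is transcribed.
So GixX is produced and active.
With repressor GixX bound, *nolZ* is not transcribed.
So NolZ is not produced.
With no repressor bound, *nolB* is transcribed.
So NolB is produced and active.
DulG is constitutively active in this strain.
No repressor is bound and DulG is active, so *morA* is transcribed.
So MorA is produced and active.
No repressor is bound and KosP and NolB and MorA are active, so *rudD* is transcribed.

ON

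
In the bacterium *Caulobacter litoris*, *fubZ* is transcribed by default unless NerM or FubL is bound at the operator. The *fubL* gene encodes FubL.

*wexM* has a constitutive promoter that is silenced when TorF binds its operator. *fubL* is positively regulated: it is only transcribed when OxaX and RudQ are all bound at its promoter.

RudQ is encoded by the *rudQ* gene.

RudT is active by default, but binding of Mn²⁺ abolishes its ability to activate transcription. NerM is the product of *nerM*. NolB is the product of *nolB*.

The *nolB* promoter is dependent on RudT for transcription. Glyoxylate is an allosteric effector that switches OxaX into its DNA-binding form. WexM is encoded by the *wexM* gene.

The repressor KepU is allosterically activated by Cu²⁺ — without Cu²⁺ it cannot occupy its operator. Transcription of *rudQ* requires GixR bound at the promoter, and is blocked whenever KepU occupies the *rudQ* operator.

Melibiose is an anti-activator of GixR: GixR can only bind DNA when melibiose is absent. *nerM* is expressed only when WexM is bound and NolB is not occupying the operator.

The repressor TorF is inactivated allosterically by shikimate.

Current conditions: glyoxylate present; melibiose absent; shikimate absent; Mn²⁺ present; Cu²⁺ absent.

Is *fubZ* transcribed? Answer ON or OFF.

OFF

Mn²⁺ is present, so RudT is inactive.
Required activator RudT is absent, so *nolB* is not transcribed.
So NolB is not produced.
Shikimate is absent, so TorF is active.
With repressor TorF bound, *wexM* is not transcribed.
So WexM is not produced.
Required activator WexM is absent, so *nerM* is not transcribed.
So NerM is not produced.
Glyoxylate is present, so OxaX is active.
Cu²⁺ is absent, so KepU is inactive.
Melibiose is absent, so GixR is active.
No repressor is bound and GixR is active, so *rudQ* is transcribed.
So RudQ is produced and active.
No repressor is bound and OxaX and RudQ are active, so *fubL* is transcribed.
So FubL is produced and active.
With repressor FubL bound, *fubZ* is not transcribed.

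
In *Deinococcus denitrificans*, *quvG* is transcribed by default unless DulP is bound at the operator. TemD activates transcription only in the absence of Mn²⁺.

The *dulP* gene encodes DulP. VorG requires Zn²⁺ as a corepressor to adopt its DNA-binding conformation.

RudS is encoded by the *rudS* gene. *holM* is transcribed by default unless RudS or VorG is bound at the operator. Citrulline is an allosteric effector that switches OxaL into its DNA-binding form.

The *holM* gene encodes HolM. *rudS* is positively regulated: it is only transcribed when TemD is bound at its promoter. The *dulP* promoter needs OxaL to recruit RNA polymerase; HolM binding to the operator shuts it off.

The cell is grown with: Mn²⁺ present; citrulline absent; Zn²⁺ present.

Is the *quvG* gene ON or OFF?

Mn²⁺ is present, so TemD is inactive.
Required activator TemD is absent, so *rudS* is not transcribed.
So RudS is not produced.
Zn²⁺ is present, so VorG is active.
With repressor VorG bound, *holM* is not transcribed.
So HolM is not produced.
Citrulline is absent, so OxaL is inactive.
Required activator OxaL is absent, so *dulP* is not transcribed.
So DulP is not produced.
With no repressor bound, *quvG* is transcribed.

ON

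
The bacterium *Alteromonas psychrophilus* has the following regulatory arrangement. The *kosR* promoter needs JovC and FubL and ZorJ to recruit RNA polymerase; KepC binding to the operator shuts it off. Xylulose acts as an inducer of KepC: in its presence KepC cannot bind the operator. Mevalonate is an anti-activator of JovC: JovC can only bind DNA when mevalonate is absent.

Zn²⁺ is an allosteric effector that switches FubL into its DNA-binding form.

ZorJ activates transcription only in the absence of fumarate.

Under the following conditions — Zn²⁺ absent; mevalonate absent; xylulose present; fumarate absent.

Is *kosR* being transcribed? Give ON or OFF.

OFF

Mevalonate is absent, so JovC is active.
Xylulose is present, so KepC is inactive.
Zn²⁺ is absent, so FubL is inactive.
Fumarate is absent, so ZorJ is active.
Required activator FubL is absent, so *kosR* is not transcribed.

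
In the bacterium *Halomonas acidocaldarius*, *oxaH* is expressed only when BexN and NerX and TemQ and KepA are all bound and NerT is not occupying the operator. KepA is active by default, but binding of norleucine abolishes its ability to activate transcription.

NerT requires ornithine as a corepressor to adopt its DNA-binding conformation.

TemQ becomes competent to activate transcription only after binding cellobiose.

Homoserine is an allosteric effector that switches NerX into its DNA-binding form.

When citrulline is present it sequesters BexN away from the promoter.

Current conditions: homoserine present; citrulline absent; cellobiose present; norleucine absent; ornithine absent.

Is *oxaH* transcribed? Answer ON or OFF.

Citrulline is absent, so BexN is active.
Homoserine is present, so NerX is active.
Ornithine is absent, so NerT is inactive.
Cellobiose is present, so TemQ is active.
Norleucine is absent, so KepA is active.
No repressor is bound and BexN and NerX and TemQ and KepA are active, so *oxaH* is transcribed.

ON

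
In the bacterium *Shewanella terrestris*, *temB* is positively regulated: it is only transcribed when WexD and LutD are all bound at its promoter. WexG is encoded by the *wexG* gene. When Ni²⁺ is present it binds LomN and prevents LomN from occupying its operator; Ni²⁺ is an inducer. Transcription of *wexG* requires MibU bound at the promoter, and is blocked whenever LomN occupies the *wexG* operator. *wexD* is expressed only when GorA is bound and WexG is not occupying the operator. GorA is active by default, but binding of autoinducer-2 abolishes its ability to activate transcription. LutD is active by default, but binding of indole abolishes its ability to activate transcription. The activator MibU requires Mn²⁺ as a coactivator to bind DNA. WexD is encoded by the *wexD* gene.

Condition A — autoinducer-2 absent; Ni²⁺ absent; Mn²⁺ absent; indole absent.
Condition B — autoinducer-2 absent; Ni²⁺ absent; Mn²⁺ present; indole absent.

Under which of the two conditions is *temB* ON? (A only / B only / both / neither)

Condition A:
Autoinducer-2 is absent, so GorA is active.
Ni²⁺ is absent, so LomN is active.
Mn²⁺ is absent, so MibU is inactive.
With repressor LomN bound, *wexG* is not transcribed.
So WexG is not produced.
No repressor is bound and GorA is active, so *wexD* is transcribed.
So WexD is produced and active.
Indole is absent, so LutD is active.
No repressor is bound and WexD and LutD are active, so *temB* is transcribed.
→ *temB* is ON in A.
Condition B:
Autoinducer-2 is absent, so GorA is active.
Ni²⁺ is absent, so LomN is active.
Mn²⁺ is present, so MibU is active.
With repressor LomN bound, *wexG* is not transcribed.
So WexG is not produced.
No repressor is bound and GorA is active, so *wexD* is transcribed.
So WexD is produced and active.
Indole is absent, so LutD is active.
No repressor is bound and WexD and LutD are active, so *temB* is transcribed.
→ *temB* is ON in B.

both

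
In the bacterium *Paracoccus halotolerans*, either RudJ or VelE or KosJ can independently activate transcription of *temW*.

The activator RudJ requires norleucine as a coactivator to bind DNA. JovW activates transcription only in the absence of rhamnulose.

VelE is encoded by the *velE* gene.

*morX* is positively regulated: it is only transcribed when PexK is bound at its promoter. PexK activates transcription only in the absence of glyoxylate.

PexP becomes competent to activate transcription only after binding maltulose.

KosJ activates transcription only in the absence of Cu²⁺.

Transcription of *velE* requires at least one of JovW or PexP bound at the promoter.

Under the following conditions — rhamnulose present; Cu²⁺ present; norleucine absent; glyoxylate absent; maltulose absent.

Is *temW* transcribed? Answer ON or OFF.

Norleucine is absent, so RudJ is inactive.
Rhamnulose is present, so JovW is inactive.
Maltulose is absent, so PexP is inactive.
No activator is available at the *velE* promoter, so *velE* is not transcribed.
So VelE is not produced.
Cu²⁺ is present, so KosJ is inactive.
No activator is available at the *temW* promoter, so *temW* is not transcribed.

OFF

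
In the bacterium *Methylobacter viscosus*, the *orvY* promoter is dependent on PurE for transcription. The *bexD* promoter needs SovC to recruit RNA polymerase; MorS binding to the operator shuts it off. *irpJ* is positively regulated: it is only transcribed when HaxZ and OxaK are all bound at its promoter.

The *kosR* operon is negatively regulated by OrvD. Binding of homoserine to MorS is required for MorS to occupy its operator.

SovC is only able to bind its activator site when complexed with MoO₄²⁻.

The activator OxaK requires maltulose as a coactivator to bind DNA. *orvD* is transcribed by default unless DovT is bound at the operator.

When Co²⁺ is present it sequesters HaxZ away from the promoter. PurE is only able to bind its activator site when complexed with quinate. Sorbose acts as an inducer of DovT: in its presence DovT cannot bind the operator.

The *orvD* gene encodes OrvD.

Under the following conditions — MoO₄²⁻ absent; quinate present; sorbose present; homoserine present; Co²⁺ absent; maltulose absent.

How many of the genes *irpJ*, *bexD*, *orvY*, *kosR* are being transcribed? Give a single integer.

1

Co²⁺ is absent, so HaxZ is active.
Maltulose is absent, so OxaK is inactive.
Required activator OxaK is absent, so *irpJ* is not transcribed.
→ *irpJ* is OFF.
Homoserine is present, so MorS is active.
MoO₄²⁻ is absent, so SovC is inactive.
With repressor MorS bound, *bexD* is not transcribed.
→ *bexD* is OFF.
Quinate is present, so PurE is active.
No repressor is bound and PurE is active, so *orvY* is transcribed.
→ *orvY* is ON.
Sorbose is present, so DovT is inactive.
With no repressor bound, *orvD* is transcribed.
So OrvD is produced and active.
With repressor OrvD bound, *kosR* is not transcribed.
→ *kosR* is OFF.
1 of the 4 genes is transcribed.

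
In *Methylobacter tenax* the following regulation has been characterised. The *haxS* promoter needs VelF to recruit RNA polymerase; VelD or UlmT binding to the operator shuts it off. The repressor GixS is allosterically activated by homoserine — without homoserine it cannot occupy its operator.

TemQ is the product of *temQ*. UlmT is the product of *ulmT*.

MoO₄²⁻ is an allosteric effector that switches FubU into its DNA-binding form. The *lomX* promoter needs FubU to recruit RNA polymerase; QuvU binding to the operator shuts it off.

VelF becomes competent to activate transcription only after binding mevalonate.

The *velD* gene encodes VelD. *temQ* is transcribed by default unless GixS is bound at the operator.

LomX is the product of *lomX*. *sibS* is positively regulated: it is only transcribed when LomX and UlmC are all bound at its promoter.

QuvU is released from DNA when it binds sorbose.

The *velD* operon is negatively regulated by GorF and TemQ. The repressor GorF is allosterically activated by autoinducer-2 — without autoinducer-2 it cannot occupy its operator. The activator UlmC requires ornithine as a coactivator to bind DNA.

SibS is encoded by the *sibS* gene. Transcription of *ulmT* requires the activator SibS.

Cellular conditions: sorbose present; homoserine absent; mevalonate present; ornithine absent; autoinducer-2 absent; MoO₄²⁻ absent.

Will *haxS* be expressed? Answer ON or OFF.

Autoinducer-2 is absent, so GorF is inactive.
Homoserine is absent, so GixS is inactive.
With no repressor bound, *temQ* is transcribed.
So TemQ is produced and active.
With repressor TemQ bound, *velD* is not transcribed.
So VelD is not produced.
Mevalonate is present, so VelF is active.
Sorbose is present, so QuvU is inactive.
MoO₄²⁻ is absent, so FubU is inactive.
Required activator FubU is absent, so *lomX* is not transcribed.
So LomX is not produced.
Ornithine is absent, so UlmC is inactive.
Required activator LomX is absent, so *sibS* is not transcribed.
So SibS is not produced.
Required activator SibS is absent, so *ulmT* is not transcribed.
So UlmT is not produced.
No repressor is bound and VelF is active, so *haxS* is transcribed.

ON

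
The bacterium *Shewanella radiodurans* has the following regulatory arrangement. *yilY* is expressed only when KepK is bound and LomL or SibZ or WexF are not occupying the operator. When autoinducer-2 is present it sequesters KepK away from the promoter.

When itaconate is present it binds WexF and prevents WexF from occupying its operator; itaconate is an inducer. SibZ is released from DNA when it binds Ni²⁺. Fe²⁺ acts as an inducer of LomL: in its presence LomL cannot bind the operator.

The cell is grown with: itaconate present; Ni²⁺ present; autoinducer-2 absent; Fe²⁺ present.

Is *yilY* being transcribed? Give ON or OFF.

Fe²⁺ is present, so LomL is inactive.
Ni²⁺ is present, so SibZ is inactive.
Itaconate is present, so WexF is inactive.
Autoinducer-2 is absent, so KepK is active.
No repressor is bound and KepK is active, so *yilY* is transcribed.

ON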